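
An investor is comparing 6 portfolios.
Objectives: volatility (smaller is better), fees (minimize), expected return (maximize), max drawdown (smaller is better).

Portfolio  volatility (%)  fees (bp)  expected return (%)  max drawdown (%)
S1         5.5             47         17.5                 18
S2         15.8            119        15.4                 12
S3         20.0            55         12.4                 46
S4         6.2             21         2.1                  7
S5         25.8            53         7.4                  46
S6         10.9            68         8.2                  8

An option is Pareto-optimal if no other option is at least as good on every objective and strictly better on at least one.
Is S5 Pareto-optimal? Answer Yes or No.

No

S1 vs S5: volatility 5.5≤25.8, fees 47≤53, expected return 17.5≥7.4, max drawdown 18≤46 — S1 is at least as good on every objective and strictly better on at least one, so S1 dominates S5.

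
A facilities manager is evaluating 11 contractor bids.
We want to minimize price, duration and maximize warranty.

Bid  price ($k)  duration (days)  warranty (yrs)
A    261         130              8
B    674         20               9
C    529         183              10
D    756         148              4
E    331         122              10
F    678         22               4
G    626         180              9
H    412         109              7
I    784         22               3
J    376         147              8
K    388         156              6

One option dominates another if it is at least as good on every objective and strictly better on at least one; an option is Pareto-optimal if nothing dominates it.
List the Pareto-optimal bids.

A: not dominated (best price).
B: not dominated (best duration).
C: dominated by E (price 331≤529, duration 122≤183, warranty 10≥10).
D: dominated by A (price 261≤756, duration 130≤148, warranty 8≥4).
E: not dominated.
F: dominated by B (price 674≤678, duration 20≤22, warranty 9≥4).
G: dominated by E (price 331≤626, duration 122≤180, warranty 10≥9).
H: not dominated.
I: dominated by B (price 674≤784, duration 20≤22, warranty 9≥3).
J: dominated by A (price 261≤376, duration 130≤147, warranty 8≥8).
K: dominated by A (price 261≤388, duration 130≤156, warranty 8≥6).

A, B, E, H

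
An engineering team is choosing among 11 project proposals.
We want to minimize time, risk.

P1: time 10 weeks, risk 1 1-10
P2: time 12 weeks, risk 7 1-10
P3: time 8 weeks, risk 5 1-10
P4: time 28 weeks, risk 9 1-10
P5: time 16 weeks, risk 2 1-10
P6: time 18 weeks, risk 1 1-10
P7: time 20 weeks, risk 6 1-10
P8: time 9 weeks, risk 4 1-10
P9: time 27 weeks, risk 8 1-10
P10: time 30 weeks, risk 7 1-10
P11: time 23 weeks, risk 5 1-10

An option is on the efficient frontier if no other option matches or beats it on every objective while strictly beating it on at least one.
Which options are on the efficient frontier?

P1, P3, P8

P1: not dominated.
P2: dominated by P1 (time 10≤12, risk 1≤7).
P3: not dominated (best time).
P4: dominated by P1 (time 10≤28, risk 1≤9).
P5: dominated by P1 (time 10≤16, risk 1≤2).
P6: dominated by P1 (time 10≤18, risk 1≤1).
P7: dominated by P1 (time 10≤20, risk 1≤6).
P8: not dominated.
P9: dominated by P1 (time 10≤27, risk 1≤8).
P10: dominated by P1 (time 10≤30, risk 1≤7).
P11: dominated by P1 (time 10≤23, risk 1≤5).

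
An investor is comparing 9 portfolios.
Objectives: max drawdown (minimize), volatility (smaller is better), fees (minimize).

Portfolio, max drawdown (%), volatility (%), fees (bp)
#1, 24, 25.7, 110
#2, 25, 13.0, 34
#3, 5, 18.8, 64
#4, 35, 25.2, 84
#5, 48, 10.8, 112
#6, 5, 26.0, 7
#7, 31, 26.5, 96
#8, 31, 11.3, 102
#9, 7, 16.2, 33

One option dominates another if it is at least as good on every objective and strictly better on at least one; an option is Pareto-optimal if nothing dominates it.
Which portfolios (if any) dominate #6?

none

#1: worse on max drawdown (24 vs 5).
#2: worse on max drawdown (25 vs 5).
#3: worse on fees (64 vs 7).
#4: worse on max drawdown (35 vs 5).
#5: worse on max drawdown (48 vs 5).
#7: worse on max drawdown (31 vs 5).
#8: worse on max drawdown (31 vs 5).
#9: worse on max drawdown (7 vs 5).
No option dominates #6.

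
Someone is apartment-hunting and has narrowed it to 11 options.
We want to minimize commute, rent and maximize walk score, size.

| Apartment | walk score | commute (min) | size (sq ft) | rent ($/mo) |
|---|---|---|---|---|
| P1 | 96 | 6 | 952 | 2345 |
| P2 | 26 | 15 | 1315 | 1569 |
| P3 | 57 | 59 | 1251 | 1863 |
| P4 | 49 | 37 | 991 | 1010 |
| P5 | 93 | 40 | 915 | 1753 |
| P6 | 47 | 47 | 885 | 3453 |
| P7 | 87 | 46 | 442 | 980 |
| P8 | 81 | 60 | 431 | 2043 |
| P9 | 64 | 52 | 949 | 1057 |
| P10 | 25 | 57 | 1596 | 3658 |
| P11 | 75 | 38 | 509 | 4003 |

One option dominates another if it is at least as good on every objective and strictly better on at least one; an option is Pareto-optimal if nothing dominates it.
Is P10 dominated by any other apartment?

P1: worse on size (952 vs 1596).
P2: worse on size (1315 vs 1596).
P3: worse on commute (59 vs 57).
P4: worse on size (991 vs 1596).
P5: worse on size (915 vs 1596).
P6: worse on size (885 vs 1596).
P7: worse on size (442 vs 1596).
P8: worse on commute (60 vs 57).
P9: worse on size (949 vs 1596).
P11: worse on size (509 vs 1596).
No option is at least as good as P10 on every objective and strictly better on one.

No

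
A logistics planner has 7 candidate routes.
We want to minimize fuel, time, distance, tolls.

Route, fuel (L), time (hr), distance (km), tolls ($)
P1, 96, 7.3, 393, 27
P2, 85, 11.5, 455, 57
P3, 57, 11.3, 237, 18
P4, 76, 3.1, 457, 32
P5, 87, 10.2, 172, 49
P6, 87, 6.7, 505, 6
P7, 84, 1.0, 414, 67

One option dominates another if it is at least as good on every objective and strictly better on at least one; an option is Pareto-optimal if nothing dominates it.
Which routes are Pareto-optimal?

P1, P3, P4, P5, P6, P7

P1: not dominated.
P2: dominated by P3 (fuel 57≤85, time 11.3≤11.5, distance 237≤455, tolls 18≤57).
P3: not dominated (best fuel).
P4: not dominated.
P5: not dominated (best distance).
P6: not dominated (best tolls).
P7: not dominated (best time).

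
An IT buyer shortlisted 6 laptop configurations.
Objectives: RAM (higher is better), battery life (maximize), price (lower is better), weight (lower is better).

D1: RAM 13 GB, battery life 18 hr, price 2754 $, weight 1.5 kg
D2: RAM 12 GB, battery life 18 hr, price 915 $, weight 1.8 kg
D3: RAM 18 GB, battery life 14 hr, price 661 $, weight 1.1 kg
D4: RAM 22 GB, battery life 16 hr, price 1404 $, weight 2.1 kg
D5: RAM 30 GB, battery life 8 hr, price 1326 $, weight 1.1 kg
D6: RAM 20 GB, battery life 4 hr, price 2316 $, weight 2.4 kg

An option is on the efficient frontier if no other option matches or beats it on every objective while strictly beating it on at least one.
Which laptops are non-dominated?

D1: not dominated.
D2: not dominated.
D3: not dominated (best price).
D4: not dominated.
D5: not dominated (best RAM).
D6: dominated by D4 (RAM 22≥20, battery life 16≥4, price 1404≤2316, weight 2.1≤2.4).

D1, D2, D3, D4, D5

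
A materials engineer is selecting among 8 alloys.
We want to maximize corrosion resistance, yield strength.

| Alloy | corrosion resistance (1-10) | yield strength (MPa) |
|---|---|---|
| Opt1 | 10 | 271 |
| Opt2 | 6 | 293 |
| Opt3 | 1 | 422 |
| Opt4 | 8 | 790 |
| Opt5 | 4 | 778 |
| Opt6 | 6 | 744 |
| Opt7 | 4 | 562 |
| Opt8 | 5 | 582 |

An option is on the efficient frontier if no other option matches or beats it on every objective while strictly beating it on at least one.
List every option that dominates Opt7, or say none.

Opt4, Opt5, Opt6, Opt8

Opt4: corrosion resistance 8≥4, yield strength 790≥562 — dominates Opt7.
Opt5: corrosion resistance 4≥4, yield strength 778≥562 — dominates Opt7.
Opt6: corrosion resistance 6≥4, yield strength 744≥562 — dominates Opt7.
Opt8: corrosion resistance 5≥4, yield strength 582≥562 — dominates Opt7.
Others (Opt1, Opt2, Opt3) are each worse than Opt7 on at least one objective.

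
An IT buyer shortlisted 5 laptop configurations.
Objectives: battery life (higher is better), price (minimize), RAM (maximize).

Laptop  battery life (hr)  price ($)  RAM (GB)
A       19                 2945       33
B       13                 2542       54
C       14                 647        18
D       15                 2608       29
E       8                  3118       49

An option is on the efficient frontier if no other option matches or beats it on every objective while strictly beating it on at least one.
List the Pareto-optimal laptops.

A: not dominated (best battery life).
B: not dominated (best RAM).
C: not dominated (best price).
D: not dominated.
E: dominated by B (battery life 13≥8, price 2542≤3118, RAM 54≥49).

A, B, C, D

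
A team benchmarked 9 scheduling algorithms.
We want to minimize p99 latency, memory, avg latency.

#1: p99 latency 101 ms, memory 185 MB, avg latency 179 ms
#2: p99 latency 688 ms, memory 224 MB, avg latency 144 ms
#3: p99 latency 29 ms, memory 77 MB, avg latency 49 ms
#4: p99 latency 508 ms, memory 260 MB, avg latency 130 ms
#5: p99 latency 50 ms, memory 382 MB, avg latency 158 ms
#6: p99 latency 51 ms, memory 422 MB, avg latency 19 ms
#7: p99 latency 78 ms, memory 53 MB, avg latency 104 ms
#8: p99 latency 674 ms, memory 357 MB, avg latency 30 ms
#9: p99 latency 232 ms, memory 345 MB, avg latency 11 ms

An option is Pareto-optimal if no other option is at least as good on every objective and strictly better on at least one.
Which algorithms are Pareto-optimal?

#3, #6, #7, #9

#1: dominated by #3 (p99 latency 29≤101, memory 77≤185, avg latency 49≤179).
#2: dominated by #3 (p99 latency 29≤688, memory 77≤224, avg latency 49≤144).
#3: not dominated (best p99 latency).
#4: dominated by #3 (p99 latency 29≤508, memory 77≤260, avg latency 49≤130).
#5: dominated by #3 (p99 latency 29≤50, memory 77≤382, avg latency 49≤158).
#6: not dominated.
#7: not dominated (best memory).
#8: dominated by #9 (p99 latency 232≤674, memory 345≤357, avg latency 11≤30).
#9: not dominated (best avg latency).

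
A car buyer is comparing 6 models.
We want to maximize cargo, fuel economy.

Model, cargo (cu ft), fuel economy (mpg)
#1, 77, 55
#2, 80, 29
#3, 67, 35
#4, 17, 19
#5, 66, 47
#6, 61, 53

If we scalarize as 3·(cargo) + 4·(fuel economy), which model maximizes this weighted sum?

#1

#1: 3·77 + 4·55 = 451
#2: 3·80 + 4·29 = 356
#3: 3·67 + 4·35 = 341
#4: 3·17 + 4·19 = 127
#5: 3·66 + 4·47 = 386
#6: 3·61 + 4·53 = 395
Highest: #1 at 451.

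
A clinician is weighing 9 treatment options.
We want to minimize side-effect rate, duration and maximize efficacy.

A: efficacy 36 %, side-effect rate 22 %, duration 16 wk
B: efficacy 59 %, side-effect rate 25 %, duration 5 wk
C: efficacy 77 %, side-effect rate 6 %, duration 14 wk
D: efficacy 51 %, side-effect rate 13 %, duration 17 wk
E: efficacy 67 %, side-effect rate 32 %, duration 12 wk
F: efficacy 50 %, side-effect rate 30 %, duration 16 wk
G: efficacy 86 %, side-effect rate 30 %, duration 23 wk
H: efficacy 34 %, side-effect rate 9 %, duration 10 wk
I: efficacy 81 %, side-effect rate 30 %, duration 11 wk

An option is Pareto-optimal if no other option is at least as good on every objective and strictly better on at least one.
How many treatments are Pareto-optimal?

A: dominated by C (efficacy 77≥36, side-effect rate 6≤22, duration 14≤16).
B: not dominated (best duration).
C: not dominated (best side-effect rate).
D: dominated by C (efficacy 77≥51, side-effect rate 6≤13, duration 14≤17).
E: dominated by I (efficacy 81≥67, side-effect rate 30≤32, duration 11≤12).
F: dominated by B (efficacy 59≥50, side-effect rate 25≤30, duration 5≤16).
G: not dominated (best efficacy).
H: not dominated.
I: not dominated.
Pareto-optimal: B, C, G, H, I → 5.

5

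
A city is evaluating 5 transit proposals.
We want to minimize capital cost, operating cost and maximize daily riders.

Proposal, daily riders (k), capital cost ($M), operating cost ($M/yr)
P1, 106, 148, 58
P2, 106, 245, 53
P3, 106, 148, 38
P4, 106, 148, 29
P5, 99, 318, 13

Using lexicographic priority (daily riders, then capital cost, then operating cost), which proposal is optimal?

P4

First maximize daily riders: best is 106, kept {P1, P2, P3, P4}.
Then minimize capital cost: best is 148, kept {P1, P3, P4}.
Then minimize operating cost: best is 29, kept {P4}.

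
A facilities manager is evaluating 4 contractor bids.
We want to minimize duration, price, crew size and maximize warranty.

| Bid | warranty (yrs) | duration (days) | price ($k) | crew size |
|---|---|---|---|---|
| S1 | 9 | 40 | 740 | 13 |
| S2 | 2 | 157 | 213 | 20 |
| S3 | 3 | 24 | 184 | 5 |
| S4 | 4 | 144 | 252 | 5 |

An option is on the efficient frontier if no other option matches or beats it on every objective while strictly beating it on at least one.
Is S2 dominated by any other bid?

Yes

S3 vs S2: warranty 3≥2, duration 24≤157, price 184≤213, crew size 5≤20 — S3 is at least as good on every objective and strictly better on at least one, so S3 dominates S2.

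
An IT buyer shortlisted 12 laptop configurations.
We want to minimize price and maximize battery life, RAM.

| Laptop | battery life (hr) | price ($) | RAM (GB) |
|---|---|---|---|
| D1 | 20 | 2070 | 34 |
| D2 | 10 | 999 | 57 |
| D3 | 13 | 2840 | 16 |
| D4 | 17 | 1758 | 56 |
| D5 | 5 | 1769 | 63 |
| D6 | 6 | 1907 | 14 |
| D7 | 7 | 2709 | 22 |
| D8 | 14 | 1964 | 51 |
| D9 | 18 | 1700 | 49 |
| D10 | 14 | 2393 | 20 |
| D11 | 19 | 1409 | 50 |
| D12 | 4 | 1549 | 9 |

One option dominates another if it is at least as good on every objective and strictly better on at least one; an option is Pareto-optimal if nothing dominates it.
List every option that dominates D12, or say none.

D2: battery life 10≥4, price 999≤1549, RAM 57≥9 — dominates D12.
D11: battery life 19≥4, price 1409≤1549, RAM 50≥9 — dominates D12.
Others (D1, D3, D4, D5, D6, D7, D8, D9, D10) are each worse than D12 on at least one objective.

D2, D11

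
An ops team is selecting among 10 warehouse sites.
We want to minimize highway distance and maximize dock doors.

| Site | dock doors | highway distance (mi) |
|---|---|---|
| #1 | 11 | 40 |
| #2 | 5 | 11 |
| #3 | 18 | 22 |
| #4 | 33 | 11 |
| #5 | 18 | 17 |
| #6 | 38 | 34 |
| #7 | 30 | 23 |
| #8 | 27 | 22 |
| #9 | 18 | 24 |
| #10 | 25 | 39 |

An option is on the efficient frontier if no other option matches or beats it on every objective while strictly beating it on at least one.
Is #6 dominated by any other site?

No

#1: worse on dock doors (11 vs 38).
#2: worse on dock doors (5 vs 38).
#3: worse on dock doors (18 vs 38).
#4: worse on dock doors (33 vs 38).
#5: worse on dock doors (18 vs 38).
#7: worse on dock doors (30 vs 38).
#8: worse on dock doors (27 vs 38).
#9: worse on dock doors (18 vs 38).
#10: worse on dock doors (25 vs 38).
No option is at least as good as #6 on every objective and strictly better on one.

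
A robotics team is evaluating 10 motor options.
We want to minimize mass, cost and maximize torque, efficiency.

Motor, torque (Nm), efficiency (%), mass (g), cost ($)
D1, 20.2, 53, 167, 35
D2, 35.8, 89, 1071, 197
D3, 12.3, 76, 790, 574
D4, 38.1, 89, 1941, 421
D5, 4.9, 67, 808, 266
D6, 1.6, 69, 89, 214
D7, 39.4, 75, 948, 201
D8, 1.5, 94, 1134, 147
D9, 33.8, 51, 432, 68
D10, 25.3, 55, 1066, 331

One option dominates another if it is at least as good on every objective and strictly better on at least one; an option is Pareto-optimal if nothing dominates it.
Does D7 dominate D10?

Yes

D7 vs D10: torque 39.4≥25.3, efficiency 75≥55, mass 948≤1066, cost 201≤331 — D7 is at least as good on every objective with at least one strict improvement.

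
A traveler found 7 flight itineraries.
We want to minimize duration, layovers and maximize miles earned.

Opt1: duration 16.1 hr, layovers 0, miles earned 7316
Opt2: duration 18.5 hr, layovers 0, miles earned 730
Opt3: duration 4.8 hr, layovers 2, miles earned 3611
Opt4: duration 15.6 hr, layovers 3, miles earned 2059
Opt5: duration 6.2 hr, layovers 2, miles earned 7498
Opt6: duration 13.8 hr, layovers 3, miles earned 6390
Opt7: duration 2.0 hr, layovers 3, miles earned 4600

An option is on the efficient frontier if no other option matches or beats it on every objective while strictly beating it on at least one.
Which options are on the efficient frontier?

Opt1, Opt3, Opt5, Opt7

Opt1: not dominated.
Opt2: dominated by Opt1 (duration 16.1≤18.5, layovers 0≤0, miles earned 7316≥730).
Opt3: not dominated.
Opt4: dominated by Opt3 (duration 4.8≤15.6, layovers 2≤3, miles earned 3611≥2059).
Opt5: not dominated (best miles earned).
Opt6: dominated by Opt5 (duration 6.2≤13.8, layovers 2≤3, miles earned 7498≥6390).
Opt7: not dominated (best duration).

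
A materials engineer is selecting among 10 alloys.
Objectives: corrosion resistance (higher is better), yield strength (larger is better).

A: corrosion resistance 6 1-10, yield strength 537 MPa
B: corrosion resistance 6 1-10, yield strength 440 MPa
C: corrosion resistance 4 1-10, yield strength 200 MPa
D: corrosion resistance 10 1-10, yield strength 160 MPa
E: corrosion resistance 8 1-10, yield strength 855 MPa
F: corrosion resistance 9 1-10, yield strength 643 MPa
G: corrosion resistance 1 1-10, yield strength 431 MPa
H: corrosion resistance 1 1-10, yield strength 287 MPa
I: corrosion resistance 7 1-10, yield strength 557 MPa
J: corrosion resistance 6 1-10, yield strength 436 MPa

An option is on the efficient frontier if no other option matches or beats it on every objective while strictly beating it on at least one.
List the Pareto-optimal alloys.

D, E, F

A: dominated by E (corrosion resistance 8≥6, yield strength 855≥537).
B: dominated by A (corrosion resistance 6≥6, yield strength 537≥440).
C: dominated by A (corrosion resistance 6≥4, yield strength 537≥200).
D: not dominated (best corrosion resistance).
E: not dominated (best yield strength).
F: not dominated.
G: dominated by A (corrosion resistance 6≥1, yield strength 537≥431).
H: dominated by A (corrosion resistance 6≥1, yield strength 537≥287).
I: dominated by E (corrosion resistance 8≥7, yield strength 855≥557).
J: dominated by A (corrosion resistance 6≥6, yield strength 537≥436).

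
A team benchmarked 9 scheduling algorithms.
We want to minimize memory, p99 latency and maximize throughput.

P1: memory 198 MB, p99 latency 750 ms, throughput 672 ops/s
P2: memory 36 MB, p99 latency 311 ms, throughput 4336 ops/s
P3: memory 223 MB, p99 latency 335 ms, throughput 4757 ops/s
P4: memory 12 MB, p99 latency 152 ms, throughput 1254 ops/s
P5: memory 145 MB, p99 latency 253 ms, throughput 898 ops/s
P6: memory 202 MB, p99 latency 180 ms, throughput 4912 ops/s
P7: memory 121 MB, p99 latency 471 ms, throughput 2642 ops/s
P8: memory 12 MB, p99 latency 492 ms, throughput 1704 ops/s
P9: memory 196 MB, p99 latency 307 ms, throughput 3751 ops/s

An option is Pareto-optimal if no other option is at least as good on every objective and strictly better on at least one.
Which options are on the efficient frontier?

P1: dominated by P2 (memory 36≤198, p99 latency 311≤750, throughput 4336≥672).
P2: not dominated.
P3: dominated by P6 (memory 202≤223, p99 latency 180≤335, throughput 4912≥4757).
P4: not dominated (best p99 latency).
P5: dominated by P4 (memory 12≤145, p99 latency 152≤253, throughput 1254≥898).
P6: not dominated (best throughput).
P7: dominated by P2 (memory 36≤121, p99 latency 311≤471, throughput 4336≥2642).
P8: not dominated.
P9: not dominated.

P2, P4, P6, P8, P9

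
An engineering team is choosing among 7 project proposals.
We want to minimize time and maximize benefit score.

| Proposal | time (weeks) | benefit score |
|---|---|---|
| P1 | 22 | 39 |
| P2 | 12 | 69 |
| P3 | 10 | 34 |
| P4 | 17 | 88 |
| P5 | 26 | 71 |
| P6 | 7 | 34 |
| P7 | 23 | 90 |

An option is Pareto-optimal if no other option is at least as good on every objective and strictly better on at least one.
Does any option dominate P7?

No

P1: worse on benefit score (39 vs 90).
P2: worse on benefit score (69 vs 90).
P3: worse on benefit score (34 vs 90).
P4: worse on benefit score (88 vs 90).
P5: worse on time (26 vs 23).
P6: worse on benefit score (34 vs 90).
No option is at least as good as P7 on every objective and strictly better on one.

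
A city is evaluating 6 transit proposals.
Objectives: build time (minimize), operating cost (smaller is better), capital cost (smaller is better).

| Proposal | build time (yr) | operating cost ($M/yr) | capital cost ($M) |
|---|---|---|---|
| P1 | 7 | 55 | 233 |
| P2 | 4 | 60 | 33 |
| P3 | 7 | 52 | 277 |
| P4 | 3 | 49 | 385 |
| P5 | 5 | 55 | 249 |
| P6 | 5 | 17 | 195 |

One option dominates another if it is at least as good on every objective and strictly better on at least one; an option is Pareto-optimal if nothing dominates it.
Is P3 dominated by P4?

No

P4 vs P3: P4 is worse on capital cost (385 vs 277), so it does not dominate P3.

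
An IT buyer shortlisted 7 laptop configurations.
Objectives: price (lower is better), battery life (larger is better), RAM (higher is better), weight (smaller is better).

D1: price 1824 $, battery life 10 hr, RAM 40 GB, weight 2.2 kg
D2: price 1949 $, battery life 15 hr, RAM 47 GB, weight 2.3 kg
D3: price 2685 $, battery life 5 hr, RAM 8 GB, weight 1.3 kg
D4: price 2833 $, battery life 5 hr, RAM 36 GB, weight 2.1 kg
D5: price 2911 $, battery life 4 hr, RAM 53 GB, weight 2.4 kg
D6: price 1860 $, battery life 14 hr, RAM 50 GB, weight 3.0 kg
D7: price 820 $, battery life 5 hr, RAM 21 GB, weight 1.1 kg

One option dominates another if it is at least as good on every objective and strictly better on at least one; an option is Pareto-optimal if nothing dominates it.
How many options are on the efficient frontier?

6

D1: not dominated.
D2: not dominated (best battery life).
D3: dominated by D7 (price 820≤2685, battery life 5≥5, RAM 21≥8, weight 1.1≤1.3).
D4: not dominated.
D5: not dominated (best RAM).
D6: not dominated.
D7: not dominated (best price).
Pareto-optimal: D1, D2, D4, D5, D6, D7 → 6.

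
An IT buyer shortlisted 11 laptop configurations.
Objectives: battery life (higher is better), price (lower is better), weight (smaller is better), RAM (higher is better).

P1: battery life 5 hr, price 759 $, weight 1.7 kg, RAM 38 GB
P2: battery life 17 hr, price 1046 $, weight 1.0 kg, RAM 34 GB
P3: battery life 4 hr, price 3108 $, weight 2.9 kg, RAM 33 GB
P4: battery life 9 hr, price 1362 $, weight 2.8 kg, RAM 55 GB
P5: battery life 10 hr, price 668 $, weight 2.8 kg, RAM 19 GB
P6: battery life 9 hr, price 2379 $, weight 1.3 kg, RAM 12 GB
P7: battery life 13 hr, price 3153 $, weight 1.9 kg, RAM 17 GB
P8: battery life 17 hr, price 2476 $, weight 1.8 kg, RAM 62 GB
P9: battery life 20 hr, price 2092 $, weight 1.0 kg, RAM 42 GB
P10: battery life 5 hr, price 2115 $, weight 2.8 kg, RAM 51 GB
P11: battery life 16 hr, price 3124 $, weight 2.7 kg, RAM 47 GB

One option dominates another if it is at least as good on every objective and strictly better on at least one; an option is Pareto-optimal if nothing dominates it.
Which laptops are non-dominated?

P1: not dominated.
P2: not dominated.
P3: dominated by P1 (battery life 5≥4, price 759≤3108, weight 1.7≤2.9, RAM 38≥33).
P4: not dominated.
P5: not dominated (best price).
P6: dominated by P2 (battery life 17≥9, price 1046≤2379, weight 1.0≤1.3, RAM 34≥12).
P7: dominated by P2 (battery life 17≥13, price 1046≤3153, weight 1.0≤1.9, RAM 34≥17).
P8: not dominated (best RAM).
P9: not dominated (best battery life).
P10: dominated by P4 (battery life 9≥5, price 1362≤2115, weight 2.8≤2.8, RAM 55≥51).
P11: dominated by P8 (battery life 17≥16, price 2476≤3124, weight 1.8≤2.7, RAM 62≥47).

P1, P2, P4, P5, P8, P9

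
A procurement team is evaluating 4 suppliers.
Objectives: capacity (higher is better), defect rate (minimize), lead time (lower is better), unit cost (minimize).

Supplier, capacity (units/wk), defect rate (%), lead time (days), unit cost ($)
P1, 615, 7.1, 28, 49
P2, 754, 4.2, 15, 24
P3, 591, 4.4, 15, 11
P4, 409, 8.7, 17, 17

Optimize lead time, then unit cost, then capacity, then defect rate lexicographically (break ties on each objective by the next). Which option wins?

P3

First minimize lead time: best is 15, kept {P2, P3}.
Then minimize unit cost: best is 11, kept {P3}.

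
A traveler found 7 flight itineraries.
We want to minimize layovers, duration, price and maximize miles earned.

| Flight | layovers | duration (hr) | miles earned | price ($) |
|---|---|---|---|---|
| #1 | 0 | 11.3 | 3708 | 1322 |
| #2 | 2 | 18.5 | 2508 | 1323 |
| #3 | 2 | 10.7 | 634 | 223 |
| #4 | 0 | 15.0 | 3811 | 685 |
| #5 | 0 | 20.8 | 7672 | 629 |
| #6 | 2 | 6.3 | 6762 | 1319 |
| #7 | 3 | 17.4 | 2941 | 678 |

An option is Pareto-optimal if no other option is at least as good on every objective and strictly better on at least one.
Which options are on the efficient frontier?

#1, #3, #4, #5, #6, #7

#1: not dominated.
#2: dominated by #1 (layovers 0≤2, duration 11.3≤18.5, miles earned 3708≥2508, price 1322≤1323).
#3: not dominated (best price).
#4: not dominated.
#5: not dominated (best miles earned).
#6: not dominated (best duration).
#7: not dominated.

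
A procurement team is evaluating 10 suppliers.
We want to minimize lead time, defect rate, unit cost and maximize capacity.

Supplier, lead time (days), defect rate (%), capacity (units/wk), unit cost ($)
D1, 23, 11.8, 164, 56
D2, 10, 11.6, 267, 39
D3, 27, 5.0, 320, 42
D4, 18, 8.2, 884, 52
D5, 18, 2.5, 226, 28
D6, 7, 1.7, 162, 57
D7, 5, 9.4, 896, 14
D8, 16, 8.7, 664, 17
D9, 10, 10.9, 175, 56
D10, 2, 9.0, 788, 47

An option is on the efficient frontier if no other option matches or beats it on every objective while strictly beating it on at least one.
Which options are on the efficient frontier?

D1: dominated by D2 (lead time 10≤23, defect rate 11.6≤11.8, capacity 267≥164, unit cost 39≤56).
D2: dominated by D7 (lead time 5≤10, defect rate 9.4≤11.6, capacity 896≥267, unit cost 14≤39).
D3: not dominated.
D4: not dominated.
D5: not dominated.
D6: not dominated (best defect rate).
D7: not dominated (best capacity).
D8: not dominated.
D9: dominated by D7 (lead time 5≤10, defect rate 9.4≤10.9, capacity 896≥175, unit cost 14≤56).
D10: not dominated (best lead time).

D3, D4, D5, D6, D7, D8, D10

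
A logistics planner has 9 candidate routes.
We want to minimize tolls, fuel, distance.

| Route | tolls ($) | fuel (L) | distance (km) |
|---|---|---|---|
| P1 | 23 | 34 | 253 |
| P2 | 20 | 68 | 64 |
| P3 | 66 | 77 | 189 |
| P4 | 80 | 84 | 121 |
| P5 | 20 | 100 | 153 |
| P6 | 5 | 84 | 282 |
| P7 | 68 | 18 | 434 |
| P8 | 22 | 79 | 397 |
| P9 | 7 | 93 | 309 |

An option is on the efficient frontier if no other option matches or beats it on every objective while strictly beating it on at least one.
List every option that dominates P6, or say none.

P1: worse on tolls (23 vs 5).
P2: worse on tolls (20 vs 5).
P3: worse on tolls (66 vs 5).
P4: worse on tolls (80 vs 5).
P5: worse on tolls (20 vs 5).
P7: worse on tolls (68 vs 5).
P8: worse on tolls (22 vs 5).
P9: worse on tolls (7 vs 5).
No option dominates P6.

none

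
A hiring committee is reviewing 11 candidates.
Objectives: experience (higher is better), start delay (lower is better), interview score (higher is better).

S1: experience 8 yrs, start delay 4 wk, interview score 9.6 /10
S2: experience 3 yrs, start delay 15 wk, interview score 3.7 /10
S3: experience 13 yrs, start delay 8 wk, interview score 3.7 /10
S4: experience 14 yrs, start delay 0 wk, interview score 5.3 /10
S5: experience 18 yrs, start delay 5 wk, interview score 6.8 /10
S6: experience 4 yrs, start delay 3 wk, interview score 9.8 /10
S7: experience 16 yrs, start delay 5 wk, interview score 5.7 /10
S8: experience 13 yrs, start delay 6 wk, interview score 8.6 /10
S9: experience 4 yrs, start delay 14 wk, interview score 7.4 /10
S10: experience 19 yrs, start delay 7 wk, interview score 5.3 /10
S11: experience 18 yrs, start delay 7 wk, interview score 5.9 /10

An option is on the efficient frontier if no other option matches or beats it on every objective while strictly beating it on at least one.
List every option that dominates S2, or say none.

S1: experience 8≥3, start delay 4≤15, interview score 9.6≥3.7 — dominates S2.
S3: experience 13≥3, start delay 8≤15, interview score 3.7≥3.7 — dominates S2.
S4: experience 14≥3, start delay 0≤15, interview score 5.3≥3.7 — dominates S2.
S5: experience 18≥3, start delay 5≤15, interview score 6.8≥3.7 — dominates S2.
S6: experience 4≥3, start delay 3≤15, interview score 9.8≥3.7 — dominates S2.
S7: experience 16≥3, start delay 5≤15, interview score 5.7≥3.7 — dominates S2.
S8: experience 13≥3, start delay 6≤15, interview score 8.6≥3.7 — dominates S2.
S9: experience 4≥3, start delay 14≤15, interview score 7.4≥3.7 — dominates S2.
S10: experience 19≥3, start delay 7≤15, interview score 5.3≥3.7 — dominates S2.
S11: experience 18≥3, start delay 7≤15, interview score 5.9≥3.7 — dominates S2.

S1, S3, S4, S5, S6, S7, S8, S9, S10, S11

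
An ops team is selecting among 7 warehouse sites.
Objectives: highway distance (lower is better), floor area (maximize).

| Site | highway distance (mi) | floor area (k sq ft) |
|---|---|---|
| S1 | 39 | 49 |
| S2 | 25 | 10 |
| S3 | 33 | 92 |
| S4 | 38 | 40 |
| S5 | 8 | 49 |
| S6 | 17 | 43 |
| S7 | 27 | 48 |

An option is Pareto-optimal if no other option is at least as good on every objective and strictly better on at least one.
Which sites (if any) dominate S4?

S3, S5, S6, S7

S3: highway distance 33≤38, floor area 92≥40 — dominates S4.
S5: highway distance 8≤38, floor area 49≥40 — dominates S4.
S6: highway distance 17≤38, floor area 43≥40 — dominates S4.
S7: highway distance 27≤38, floor area 48≥40 — dominates S4.
Others (S1, S2) are each worse than S4 on at least one objective.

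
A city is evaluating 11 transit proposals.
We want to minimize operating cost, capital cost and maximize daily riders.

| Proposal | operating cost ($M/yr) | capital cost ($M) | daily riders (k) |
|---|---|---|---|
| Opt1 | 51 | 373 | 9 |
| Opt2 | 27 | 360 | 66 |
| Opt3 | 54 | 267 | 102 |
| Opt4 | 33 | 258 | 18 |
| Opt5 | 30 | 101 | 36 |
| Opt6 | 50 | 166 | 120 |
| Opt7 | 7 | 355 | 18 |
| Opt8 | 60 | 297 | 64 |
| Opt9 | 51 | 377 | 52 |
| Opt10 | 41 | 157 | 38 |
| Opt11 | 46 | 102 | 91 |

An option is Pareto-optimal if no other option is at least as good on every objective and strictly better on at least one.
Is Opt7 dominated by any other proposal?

Opt1: worse on operating cost (51 vs 7).
Opt2: worse on operating cost (27 vs 7).
Opt3: worse on operating cost (54 vs 7).
Opt4: worse on operating cost (33 vs 7).
Opt5: worse on operating cost (30 vs 7).
Opt6: worse on operating cost (50 vs 7).
Opt8: worse on operating cost (60 vs 7).
Opt9: worse on operating cost (51 vs 7).
Opt10: worse on operating cost (41 vs 7).
Opt11: worse on operating cost (46 vs 7).
No option is at least as good as Opt7 on every objective and strictly better on one.

No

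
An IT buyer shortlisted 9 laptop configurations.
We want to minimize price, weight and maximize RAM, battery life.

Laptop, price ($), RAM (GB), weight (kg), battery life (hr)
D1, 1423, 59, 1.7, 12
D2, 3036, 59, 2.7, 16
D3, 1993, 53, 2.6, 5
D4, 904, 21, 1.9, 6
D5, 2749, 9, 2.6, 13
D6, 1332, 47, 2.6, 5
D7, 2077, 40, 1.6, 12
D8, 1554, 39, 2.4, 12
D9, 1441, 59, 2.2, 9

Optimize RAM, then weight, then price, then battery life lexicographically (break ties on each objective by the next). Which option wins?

First maximize RAM: best is 59, kept {D1, D2, D9}.
Then minimize weight: best is 1.7, kept {D1}.

D1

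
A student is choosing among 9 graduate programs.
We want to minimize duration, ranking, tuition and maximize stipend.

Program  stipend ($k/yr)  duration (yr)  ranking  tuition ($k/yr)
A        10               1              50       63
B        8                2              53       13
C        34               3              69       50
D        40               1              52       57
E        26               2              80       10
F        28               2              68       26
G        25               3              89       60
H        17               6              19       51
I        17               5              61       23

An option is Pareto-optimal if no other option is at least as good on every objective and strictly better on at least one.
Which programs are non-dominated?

A, B, C, D, E, F, H, I

A: not dominated.
B: not dominated.
C: not dominated.
D: not dominated (best stipend).
E: not dominated (best tuition).
F: not dominated.
G: dominated by C (stipend 34≥25, duration 3≤3, ranking 69≤89, tuition 50≤60).
H: not dominated (best ranking).
I: not dominated.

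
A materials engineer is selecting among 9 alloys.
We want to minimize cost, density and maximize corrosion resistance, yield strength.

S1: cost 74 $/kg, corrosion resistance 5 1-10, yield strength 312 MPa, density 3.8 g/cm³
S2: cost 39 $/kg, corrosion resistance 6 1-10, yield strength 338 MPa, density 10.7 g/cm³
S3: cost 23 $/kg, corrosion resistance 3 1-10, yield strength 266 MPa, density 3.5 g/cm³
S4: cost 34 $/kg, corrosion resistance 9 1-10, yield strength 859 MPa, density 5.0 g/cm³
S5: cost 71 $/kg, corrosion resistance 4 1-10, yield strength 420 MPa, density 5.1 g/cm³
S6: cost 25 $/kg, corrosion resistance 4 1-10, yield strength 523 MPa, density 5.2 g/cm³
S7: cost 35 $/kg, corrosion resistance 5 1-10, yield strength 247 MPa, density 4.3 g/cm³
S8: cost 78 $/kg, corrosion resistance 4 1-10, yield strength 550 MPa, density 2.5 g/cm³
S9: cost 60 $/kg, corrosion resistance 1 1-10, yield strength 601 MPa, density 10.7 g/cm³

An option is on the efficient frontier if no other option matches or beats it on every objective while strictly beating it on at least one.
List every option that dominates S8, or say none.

none

S1: worse on yield strength (312 vs 550).
S2: worse on yield strength (338 vs 550).
S3: worse on corrosion resistance (3 vs 4).
S4: worse on density (5.0 vs 2.5).
S5: worse on yield strength (420 vs 550).
S6: worse on yield strength (523 vs 550).
S7: worse on yield strength (247 vs 550).
S9: worse on corrosion resistance (1 vs 4).
No option dominates S8.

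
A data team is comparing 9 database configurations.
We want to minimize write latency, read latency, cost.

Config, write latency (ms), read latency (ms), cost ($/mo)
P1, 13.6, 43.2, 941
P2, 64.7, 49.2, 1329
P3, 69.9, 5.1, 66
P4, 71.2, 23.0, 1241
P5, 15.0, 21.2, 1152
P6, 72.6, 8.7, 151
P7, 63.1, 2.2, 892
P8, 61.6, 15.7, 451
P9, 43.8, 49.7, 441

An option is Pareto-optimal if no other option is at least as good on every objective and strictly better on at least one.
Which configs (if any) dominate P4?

P3: write latency 69.9≤71.2, read latency 5.1≤23.0, cost 66≤1241 — dominates P4.
P5: write latency 15.0≤71.2, read latency 21.2≤23.0, cost 1152≤1241 — dominates P4.
P7: write latency 63.1≤71.2, read latency 2.2≤23.0, cost 892≤1241 — dominates P4.
P8: write latency 61.6≤71.2, read latency 15.7≤23.0, cost 451≤1241 — dominates P4.
Others (P1, P2, P6, P9) are each worse than P4 on at least one objective.

P3, P5, P7, P8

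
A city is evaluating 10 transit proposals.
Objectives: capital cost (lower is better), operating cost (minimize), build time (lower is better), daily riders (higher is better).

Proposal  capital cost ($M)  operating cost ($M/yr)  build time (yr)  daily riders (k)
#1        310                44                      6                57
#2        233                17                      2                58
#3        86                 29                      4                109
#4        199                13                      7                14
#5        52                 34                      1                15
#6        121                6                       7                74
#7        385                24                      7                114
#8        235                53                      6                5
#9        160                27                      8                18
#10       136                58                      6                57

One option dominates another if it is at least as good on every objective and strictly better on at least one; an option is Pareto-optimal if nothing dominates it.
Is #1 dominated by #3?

#3 vs #1: capital cost 86≤310, operating cost 29≤44, build time 4≤6, daily riders 109≥57 — #3 is at least as good on every objective with at least one strict improvement.

Yes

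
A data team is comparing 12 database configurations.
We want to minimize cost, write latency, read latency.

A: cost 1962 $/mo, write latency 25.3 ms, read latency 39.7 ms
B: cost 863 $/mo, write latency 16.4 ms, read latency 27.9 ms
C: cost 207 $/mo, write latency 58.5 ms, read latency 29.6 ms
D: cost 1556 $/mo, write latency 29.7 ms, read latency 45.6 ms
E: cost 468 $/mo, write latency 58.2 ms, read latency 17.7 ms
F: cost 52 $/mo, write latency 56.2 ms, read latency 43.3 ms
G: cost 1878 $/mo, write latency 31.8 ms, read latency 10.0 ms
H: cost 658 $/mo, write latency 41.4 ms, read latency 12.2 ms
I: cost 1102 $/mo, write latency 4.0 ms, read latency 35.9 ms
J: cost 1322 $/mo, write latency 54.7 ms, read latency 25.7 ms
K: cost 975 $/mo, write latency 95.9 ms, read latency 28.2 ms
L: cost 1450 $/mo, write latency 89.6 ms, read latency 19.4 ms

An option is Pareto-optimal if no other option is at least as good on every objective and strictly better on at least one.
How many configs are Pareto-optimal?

A: dominated by B (cost 863≤1962, write latency 16.4≤25.3, read latency 27.9≤39.7).
B: not dominated.
C: not dominated.
D: dominated by B (cost 863≤1556, write latency 16.4≤29.7, read latency 27.9≤45.6).
E: not dominated.
F: not dominated (best cost).
G: not dominated (best read latency).
H: not dominated.
I: not dominated (best write latency).
J: dominated by H (cost 658≤1322, write latency 41.4≤54.7, read latency 12.2≤25.7).
K: dominated by B (cost 863≤975, write latency 16.4≤95.9, read latency 27.9≤28.2).
L: dominated by E (cost 468≤1450, write latency 58.2≤89.6, read latency 17.7≤19.4).
Pareto-optimal: B, C, E, F, G, H, I → 7.

7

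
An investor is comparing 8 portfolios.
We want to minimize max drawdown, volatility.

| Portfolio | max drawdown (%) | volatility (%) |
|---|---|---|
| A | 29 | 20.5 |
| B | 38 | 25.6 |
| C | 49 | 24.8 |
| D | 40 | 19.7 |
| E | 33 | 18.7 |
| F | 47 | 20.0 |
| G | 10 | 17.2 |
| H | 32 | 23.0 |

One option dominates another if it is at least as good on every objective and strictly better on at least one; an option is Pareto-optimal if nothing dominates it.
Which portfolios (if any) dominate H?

A, G

A: max drawdown 29≤32, volatility 20.5≤23.0 — dominates H.
G: max drawdown 10≤32, volatility 17.2≤23.0 — dominates H.
Others (B, C, D, E, F) are each worse than H on at least one objective.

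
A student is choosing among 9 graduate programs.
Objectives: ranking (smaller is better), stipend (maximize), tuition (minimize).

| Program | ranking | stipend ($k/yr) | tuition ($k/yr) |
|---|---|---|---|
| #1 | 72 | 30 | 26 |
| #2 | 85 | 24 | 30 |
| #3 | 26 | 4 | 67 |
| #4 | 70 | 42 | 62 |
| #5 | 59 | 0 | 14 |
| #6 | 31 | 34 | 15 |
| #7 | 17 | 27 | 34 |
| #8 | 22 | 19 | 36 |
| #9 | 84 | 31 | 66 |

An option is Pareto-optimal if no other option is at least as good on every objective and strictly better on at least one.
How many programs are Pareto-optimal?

4

#1: dominated by #6 (ranking 31≤72, stipend 34≥30, tuition 15≤26).
#2: dominated by #1 (ranking 72≤85, stipend 30≥24, tuition 26≤30).
#3: dominated by #7 (ranking 17≤26, stipend 27≥4, tuition 34≤67).
#4: not dominated (best stipend).
#5: not dominated (best tuition).
#6: not dominated.
#7: not dominated (best ranking).
#8: dominated by #7 (ranking 17≤22, stipend 27≥19, tuition 34≤36).
#9: dominated by #4 (ranking 70≤84, stipend 42≥31, tuition 62≤66).
Pareto-optimal: #4, #5, #6, #7 → 4.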